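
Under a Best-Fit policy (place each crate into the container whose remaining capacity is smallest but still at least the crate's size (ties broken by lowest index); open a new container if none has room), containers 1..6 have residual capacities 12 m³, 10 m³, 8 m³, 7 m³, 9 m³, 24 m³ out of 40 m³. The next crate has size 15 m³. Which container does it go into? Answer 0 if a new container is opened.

Containers with room: container 6 (24 m³).
Tightest fit is container 6 with 24 m³ free.

6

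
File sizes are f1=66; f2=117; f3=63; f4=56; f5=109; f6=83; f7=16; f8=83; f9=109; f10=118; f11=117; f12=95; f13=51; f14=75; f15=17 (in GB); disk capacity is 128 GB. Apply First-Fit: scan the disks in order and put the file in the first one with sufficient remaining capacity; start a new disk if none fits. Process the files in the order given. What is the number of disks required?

11

disk 1: place f1 (66 GB), 62 GB left
disk 2: place f2 (117 GB), 11 GB left
disk 3: place f3 (63 GB), 65 GB left
disk 1: place f4 (56 GB), 6 GB left
disk 4: place f5 (109 GB), 19 GB left
disk 5: place f6 (83 GB), 45 GB left
disk 3: place f7 (16 GB), 49 GB left
disk 6: place f8 (83 GB), 45 GB left
disk 7: place f9 (109 GB), 19 GB left
disk 8: place f10 (118 GB), 10 GB left
disk 9: place f11 (117 GB), 11 GB left
disk 10: place f12 (95 GB), 33 GB left
disk 11: place f13 (51 GB), 77 GB left
disk 11: place f14 (75 GB), 2 GB left
disk 3: place f15 (17 GB), 32 GB left
Final disks: [66,56] [117] [63,16,17] [109] [83] [83] [109] [118] [117] [95] [51,75].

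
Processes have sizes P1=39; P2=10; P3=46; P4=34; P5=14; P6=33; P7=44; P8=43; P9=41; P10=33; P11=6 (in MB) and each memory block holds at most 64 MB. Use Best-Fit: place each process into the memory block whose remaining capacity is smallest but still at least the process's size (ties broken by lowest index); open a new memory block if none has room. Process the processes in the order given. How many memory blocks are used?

8

P1 (39 MB) → memory block 1 (remaining 25 MB)
P2 (10 MB) → memory block 1 (remaining 15 MB)
P3 (46 MB) → memory block 2 (remaining 18 MB)
P4 (34 MB) → memory block 3 (remaining 30 MB)
P5 (14 MB) → memory block 1 (remaining 1 MB)
P6 (33 MB) → memory block 4 (remaining 31 MB)
P7 (44 MB) → memory block 5 (remaining 20 MB)
P8 (43 MB) → memory block 6 (remaining 21 MB)
P9 (41 MB) → memory block 7 (remaining 23 MB)
P10 (33 MB) → memory block 8 (remaining 31 MB)
P11 (6 MB) → memory block 2 (remaining 12 MB)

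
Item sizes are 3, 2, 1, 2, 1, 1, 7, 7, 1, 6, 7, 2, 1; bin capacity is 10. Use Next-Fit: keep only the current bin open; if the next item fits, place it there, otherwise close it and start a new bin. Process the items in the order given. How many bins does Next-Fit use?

5

Put 3 in bin 1; 7 remain.
Put 2 in bin 1; 5 remain.
Put 1 in bin 1; 4 remain.
Put 2 in bin 1; 2 remain.
Put 1 in bin 1; 1 remain.
Put 1 in bin 1; 0 remain.
Put 7 in bin 2; 3 remain.
Put 7 in bin 3; 3 remain.
Put 1 in bin 3; 2 remain.
Put 6 in bin 4; 4 remain.
Put 7 in bin 5; 3 remain.
Put 2 in bin 5; 1 remain.
Put 1 in bin 5; 0 remain.
Final bins: [3,2,1,2,1,1] [7] [7,1] [6] [7,2,1].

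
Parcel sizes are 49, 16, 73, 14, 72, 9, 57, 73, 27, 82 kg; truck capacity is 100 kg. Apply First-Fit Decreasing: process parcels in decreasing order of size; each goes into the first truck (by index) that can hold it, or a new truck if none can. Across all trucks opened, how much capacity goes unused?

Sorted descending: 82, 73, 73, 72, 57, 49, 27, 16, 14, 9.
truck 1: place 82 kg, 18 kg left
truck 2: place 73 kg, 27 kg left
truck 3: place 73 kg, 27 kg left
truck 4: place 72 kg, 28 kg left
truck 5: place 57 kg, 43 kg left
truck 6: place 49 kg, 51 kg left
truck 2: place 27 kg, 0 kg left
truck 1: place 16 kg, 2 kg left
truck 3: place 14 kg, 13 kg left
truck 3: place 9 kg, 4 kg left
6 trucks × 100 kg = 600 kg; used 472 kg; unused 128 kg.

128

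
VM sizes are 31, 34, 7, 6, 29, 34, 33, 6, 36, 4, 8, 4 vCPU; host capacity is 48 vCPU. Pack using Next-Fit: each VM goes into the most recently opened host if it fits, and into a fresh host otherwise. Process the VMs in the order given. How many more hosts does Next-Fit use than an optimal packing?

Next-Fit: [31] [34,7,6] [29] [34] [33,6] [36,4,8] [4] → 7 hosts.
6 VMs exceed 24 vCPU (half the capacity), and no two of those can share a host, so at least 6 hosts are needed.
An optimal packing achieves that bound: [36,8,4] [34,7,6] [34,6,4] [33] [31] [29] → 6 hosts.
Excess: 7 − 6 = 1.

1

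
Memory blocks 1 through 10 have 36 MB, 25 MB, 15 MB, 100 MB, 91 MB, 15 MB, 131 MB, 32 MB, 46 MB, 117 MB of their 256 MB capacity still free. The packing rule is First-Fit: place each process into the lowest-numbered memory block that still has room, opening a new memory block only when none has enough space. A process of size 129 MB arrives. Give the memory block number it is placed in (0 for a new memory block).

7

Memory blocks with room: memory block 7 (131 MB).
The first with room is memory block 7.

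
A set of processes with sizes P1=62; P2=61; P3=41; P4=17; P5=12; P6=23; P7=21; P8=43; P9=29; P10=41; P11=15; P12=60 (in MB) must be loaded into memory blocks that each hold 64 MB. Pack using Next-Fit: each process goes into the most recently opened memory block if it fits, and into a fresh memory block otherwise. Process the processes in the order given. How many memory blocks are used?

Put P1 (62 MB) in memory block 1; 2 MB remain.
Put P2 (61 MB) in memory block 2; 3 MB remain.
Put P3 (41 MB) in memory block 3; 23 MB remain.
Put P4 (17 MB) in memory block 3; 6 MB remain.
Put P5 (12 MB) in memory block 4; 52 MB remain.
Put P6 (23 MB) in memory block 4; 29 MB remain.
Put P7 (21 MB) in memory block 4; 8 MB remain.
Put P8 (43 MB) in memory block 5; 21 MB remain.
Put P9 (29 MB) in memory block 6; 35 MB remain.
Put P10 (41 MB) in memory block 7; 23 MB remain.
Put P11 (15 MB) in memory block 7; 8 MB remain.
Put P12 (60 MB) in memory block 8; 4 MB remain.

8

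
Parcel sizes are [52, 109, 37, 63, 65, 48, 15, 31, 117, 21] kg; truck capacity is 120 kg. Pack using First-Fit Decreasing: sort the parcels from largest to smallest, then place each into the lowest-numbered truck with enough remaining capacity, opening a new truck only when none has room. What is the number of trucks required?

5 trucks

Sorted descending: 117, 109, 65, 63, 52, 48, 37, 31, 21, 15.
Put 117 kg in truck 1; 3 kg remain.
Put 109 kg in truck 2; 11 kg remain.
Put 65 kg in truck 3; 55 kg remain.
Put 63 kg in truck 4; 57 kg remain.
Put 52 kg in truck 3; 3 kg remain.
Put 48 kg in truck 4; 9 kg remain.
Put 37 kg in truck 5; 83 kg remain.
Put 31 kg in truck 5; 52 kg remain.
Put 21 kg in truck 5; 31 kg remain.
Put 15 kg in truck 5; 16 kg remain.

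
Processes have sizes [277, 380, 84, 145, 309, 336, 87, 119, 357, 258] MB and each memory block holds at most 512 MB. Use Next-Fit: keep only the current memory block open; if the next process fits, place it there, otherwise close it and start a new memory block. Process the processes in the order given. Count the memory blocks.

6

Put 277 MB in memory block 1; 235 MB remain.
Put 380 MB in memory block 2; 132 MB remain.
Put 84 MB in memory block 2; 48 MB remain.
Put 145 MB in memory block 3; 367 MB remain.
Put 309 MB in memory block 3; 58 MB remain.
Put 336 MB in memory block 4; 176 MB remain.
Put 87 MB in memory block 4; 89 MB remain.
Put 119 MB in memory block 5; 393 MB remain.
Put 357 MB in memory block 5; 36 MB remain.
Put 258 MB in memory block 6; 254 MB remain.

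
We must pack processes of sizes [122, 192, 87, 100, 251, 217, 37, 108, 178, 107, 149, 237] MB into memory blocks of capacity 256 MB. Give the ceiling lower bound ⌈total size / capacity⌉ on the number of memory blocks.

Total size = 122 + 192 + 87 + 100 + 251 + 217 + 37 + 108 + 178 + 107 + 149 + 237 = 1785 MB.
⌈1785 / 256⌉ = 7.

7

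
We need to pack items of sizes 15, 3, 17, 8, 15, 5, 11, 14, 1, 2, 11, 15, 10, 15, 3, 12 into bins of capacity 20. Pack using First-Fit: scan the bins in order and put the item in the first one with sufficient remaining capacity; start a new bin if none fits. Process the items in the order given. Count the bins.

bin 1: place 15, 5 left
bin 1: place 3, 2 left
bin 2: place 17, 3 left
bin 3: place 8, 12 left
bin 4: place 15, 5 left
bin 3: place 5, 7 left
bin 5: place 11, 9 left
bin 6: place 14, 6 left
bin 1: place 1, 1 left
bin 2: place 2, 1 left
bin 7: place 11, 9 left
bin 8: place 15, 5 left
bin 9: place 10, 10 left
bin 10: place 15, 5 left
bin 3: place 3, 4 left
bin 11: place 12, 8 left

11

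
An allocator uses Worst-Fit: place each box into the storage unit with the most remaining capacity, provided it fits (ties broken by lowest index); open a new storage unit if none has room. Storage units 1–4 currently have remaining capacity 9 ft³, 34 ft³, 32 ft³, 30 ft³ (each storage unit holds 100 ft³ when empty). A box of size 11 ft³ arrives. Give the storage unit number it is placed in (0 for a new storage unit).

2

Storage units with room: storage unit 2 (34 ft³), storage unit 3 (32 ft³), storage unit 4 (30 ft³).
Most room is storage unit 2 with 34 ft³ free.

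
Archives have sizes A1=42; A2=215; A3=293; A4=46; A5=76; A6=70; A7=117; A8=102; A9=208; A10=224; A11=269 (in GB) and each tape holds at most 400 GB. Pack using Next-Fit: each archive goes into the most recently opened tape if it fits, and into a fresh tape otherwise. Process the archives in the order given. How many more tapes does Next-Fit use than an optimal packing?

1

Next-Fit: [42,215] [293,46] [76,70,117,102] [208] [224] [269] → 6 tapes.
Total size 1662 GB; any packing needs at least ⌈1662/400⌉ = 5 tapes.
An optimal packing achieves that bound: [293,102] [269,117] [224,76,70] [215,46,42] [208] → 5 tapes.
Excess: 6 − 5 = 1.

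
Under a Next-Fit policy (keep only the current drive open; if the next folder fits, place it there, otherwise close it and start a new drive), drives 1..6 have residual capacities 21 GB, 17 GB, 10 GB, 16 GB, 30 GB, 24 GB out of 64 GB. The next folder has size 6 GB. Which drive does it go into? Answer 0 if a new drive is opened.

Next-Fit only looks at drive 6, which has 24 GB free.
6 GB fits there.

6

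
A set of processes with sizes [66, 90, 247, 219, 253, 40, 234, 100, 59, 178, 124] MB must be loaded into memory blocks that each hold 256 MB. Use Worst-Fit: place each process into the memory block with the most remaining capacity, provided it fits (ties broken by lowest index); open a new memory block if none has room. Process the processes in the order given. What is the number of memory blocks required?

memory block 1: place 66 MB, 190 MB left
memory block 1: place 90 MB, 100 MB left
memory block 2: place 247 MB, 9 MB left
memory block 3: place 219 MB, 37 MB left
memory block 4: place 253 MB, 3 MB left
memory block 1: place 40 MB, 60 MB left
memory block 5: place 234 MB, 22 MB left
memory block 6: place 100 MB, 156 MB left
memory block 6: place 59 MB, 97 MB left
memory block 7: place 178 MB, 78 MB left
memory block 8: place 124 MB, 132 MB left
Final memory blocks: [66,90,40] [247] [219] [253] [234] [100,59] [178] [124].

8 memory blocks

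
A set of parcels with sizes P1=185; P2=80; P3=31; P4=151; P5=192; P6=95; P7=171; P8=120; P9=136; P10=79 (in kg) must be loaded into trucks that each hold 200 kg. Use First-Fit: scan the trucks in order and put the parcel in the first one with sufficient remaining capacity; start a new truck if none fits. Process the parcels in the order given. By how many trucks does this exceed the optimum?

First-Fit: [185] [80,31,79] [151] [192] [95] [171] [120] [136] → 8 trucks.
Total size 1240 kg; any packing needs at least ⌈1240/200⌉ = 7 trucks.
An optimal packing achieves that bound: [192] [185] [171] [151,31] [136] [120,80] [95,79] → 7 trucks.
Excess: 8 − 7 = 1.

1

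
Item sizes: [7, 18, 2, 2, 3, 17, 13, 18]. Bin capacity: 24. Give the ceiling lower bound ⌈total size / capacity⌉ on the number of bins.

Total size = 7 + 18 + 2 + 2 + 3 + 17 + 13 + 18 = 80.
⌈80 / 24⌉ = 4.

4 bins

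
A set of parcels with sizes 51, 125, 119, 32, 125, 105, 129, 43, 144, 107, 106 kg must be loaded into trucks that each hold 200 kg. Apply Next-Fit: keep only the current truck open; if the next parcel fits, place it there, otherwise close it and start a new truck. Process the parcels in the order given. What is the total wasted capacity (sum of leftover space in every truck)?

51 kg → truck 1 (remaining 149 kg)
125 kg → truck 1 (remaining 24 kg)
119 kg → truck 2 (remaining 81 kg)
32 kg → truck 2 (remaining 49 kg)
125 kg → truck 3 (remaining 75 kg)
105 kg → truck 4 (remaining 95 kg)
129 kg → truck 5 (remaining 71 kg)
43 kg → truck 5 (remaining 28 kg)
144 kg → truck 6 (remaining 56 kg)
107 kg → truck 7 (remaining 93 kg)
106 kg → truck 8 (remaining 94 kg)
8 trucks × 200 kg = 1600 kg; used 1086 kg; unused 514 kg.

514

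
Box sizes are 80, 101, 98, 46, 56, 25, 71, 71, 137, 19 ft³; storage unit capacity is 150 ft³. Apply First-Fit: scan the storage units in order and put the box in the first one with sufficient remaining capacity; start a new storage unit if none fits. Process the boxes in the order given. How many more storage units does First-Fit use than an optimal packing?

1

First-Fit: [80,46,19] [101,25] [98] [56,71] [71] [137] → 6 storage units.
Total size 704 ft³; any packing needs at least ⌈704/150⌉ = 5 storage units.
An optimal packing achieves that bound: [137] [101,46] [98,25,19] [80,56] [71,71] → 5 storage units.
Excess: 6 − 5 = 1.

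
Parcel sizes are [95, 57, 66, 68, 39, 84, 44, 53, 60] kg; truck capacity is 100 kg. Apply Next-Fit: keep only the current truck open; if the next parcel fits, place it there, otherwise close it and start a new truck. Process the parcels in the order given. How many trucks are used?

95 kg → truck 1 (remaining 5 kg)
57 kg → truck 2 (remaining 43 kg)
66 kg → truck 3 (remaining 34 kg)
68 kg → truck 4 (remaining 32 kg)
39 kg → truck 5 (remaining 61 kg)
84 kg → truck 6 (remaining 16 kg)
44 kg → truck 7 (remaining 56 kg)
53 kg → truck 7 (remaining 3 kg)
60 kg → truck 8 (remaining 40 kg)
Final trucks: [95] [57] [66] [68] [39] [84] [44,53] [60].

8 trucks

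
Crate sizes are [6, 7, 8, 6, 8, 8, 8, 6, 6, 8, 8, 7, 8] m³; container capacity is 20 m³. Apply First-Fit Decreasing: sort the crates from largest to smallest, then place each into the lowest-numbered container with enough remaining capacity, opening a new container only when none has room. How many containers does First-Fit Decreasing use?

6

Sorted descending: 8, 8, 8, 8, 8, 8, 8, 7, 7, 6, 6, 6, 6.
8 m³ → container 1 (remaining 12 m³)
8 m³ → container 1 (remaining 4 m³)
8 m³ → container 2 (remaining 12 m³)
8 m³ → container 2 (remaining 4 m³)
8 m³ → container 3 (remaining 12 m³)
8 m³ → container 3 (remaining 4 m³)
8 m³ → container 4 (remaining 12 m³)
7 m³ → container 4 (remaining 5 m³)
7 m³ → container 5 (remaining 13 m³)
6 m³ → container 5 (remaining 7 m³)
6 m³ → container 5 (remaining 1 m³)
6 m³ → container 6 (remaining 14 m³)
6 m³ → container 6 (remaining 8 m³)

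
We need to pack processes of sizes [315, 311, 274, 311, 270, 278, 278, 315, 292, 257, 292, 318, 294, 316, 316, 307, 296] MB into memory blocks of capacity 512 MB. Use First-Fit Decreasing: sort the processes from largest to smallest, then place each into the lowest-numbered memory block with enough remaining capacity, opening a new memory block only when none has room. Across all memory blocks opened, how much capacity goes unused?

Sorted descending: 318, 316, 316, 315, 315, 311, 311, 307, 296, 294, 292, 292, 278, 278, 274, 270, 257.
Put 318 MB in memory block 1; 194 MB remain.
Put 316 MB in memory block 2; 196 MB remain.
Put 316 MB in memory block 3; 196 MB remain.
Put 315 MB in memory block 4; 197 MB remain.
Put 315 MB in memory block 5; 197 MB remain.
Put 311 MB in memory block 6; 201 MB remain.
Put 311 MB in memory block 7; 201 MB remain.
Put 307 MB in memory block 8; 205 MB remain.
Put 296 MB in memory block 9; 216 MB remain.
Put 294 MB in memory block 10; 218 MB remain.
Put 292 MB in memory block 11; 220 MB remain.
Put 292 MB in memory block 12; 220 MB remain.
Put 278 MB in memory block 13; 234 MB remain.
Put 278 MB in memory block 14; 234 MB remain.
Put 274 MB in memory block 15; 238 MB remain.
Put 270 MB in memory block 16; 242 MB remain.
Put 257 MB in memory block 17; 255 MB remain.
17 memory blocks × 512 MB = 8704 MB; used 5040 MB; unused 3664 MB.

3664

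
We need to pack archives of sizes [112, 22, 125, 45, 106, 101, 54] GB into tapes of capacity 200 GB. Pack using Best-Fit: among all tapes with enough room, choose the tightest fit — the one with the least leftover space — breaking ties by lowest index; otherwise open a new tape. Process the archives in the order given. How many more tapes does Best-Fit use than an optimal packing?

0

Best-Fit: [112,22,45] [125,54] [106] [101] → 4 tapes.
4 archives exceed 100 GB (half the capacity), and no two of those can share a tape, so at least 4 tapes are needed.
So 4 is already optimal.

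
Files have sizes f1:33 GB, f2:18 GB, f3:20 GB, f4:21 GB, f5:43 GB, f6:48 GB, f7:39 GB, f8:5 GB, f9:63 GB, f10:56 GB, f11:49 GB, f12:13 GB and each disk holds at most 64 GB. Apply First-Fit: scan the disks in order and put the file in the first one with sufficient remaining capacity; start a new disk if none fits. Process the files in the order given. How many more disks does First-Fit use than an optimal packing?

First-Fit: [33,18,5] [20,21,13] [43] [48] [39] [63] [56] [49] → 8 disks.
Total size 408 GB; any packing needs at least ⌈408/64⌉ = 7 disks.
An optimal packing achieves that bound: [63] [56,5] [49,13] [48] [43,21] [39,20] [33,18] → 7 disks.
Excess: 8 − 7 = 1.

1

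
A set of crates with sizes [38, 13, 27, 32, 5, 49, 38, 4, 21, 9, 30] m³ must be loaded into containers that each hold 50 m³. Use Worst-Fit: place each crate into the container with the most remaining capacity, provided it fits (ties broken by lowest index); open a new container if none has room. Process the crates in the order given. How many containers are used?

Put 38 m³ in container 1; 12 m³ remain.
Put 13 m³ in container 2; 37 m³ remain.
Put 27 m³ in container 2; 10 m³ remain.
Put 32 m³ in container 3; 18 m³ remain.
Put 5 m³ in container 3; 13 m³ remain.
Put 49 m³ in container 4; 1 m³ remain.
Put 38 m³ in container 5; 12 m³ remain.
Put 4 m³ in container 3; 9 m³ remain.
Put 21 m³ in container 6; 29 m³ remain.
Put 9 m³ in container 6; 20 m³ remain.
Put 30 m³ in container 7; 20 m³ remain.
Final containers: [38] [13,27] [32,5,4] [49] [38] [21,9] [30].

7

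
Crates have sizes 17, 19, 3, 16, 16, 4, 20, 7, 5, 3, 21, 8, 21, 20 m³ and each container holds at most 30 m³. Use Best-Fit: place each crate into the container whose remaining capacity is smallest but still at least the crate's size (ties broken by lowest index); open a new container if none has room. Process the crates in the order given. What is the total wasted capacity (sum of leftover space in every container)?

60

17 m³ → container 1 (remaining 13 m³)
19 m³ → container 2 (remaining 11 m³)
3 m³ → container 2 (remaining 8 m³)
16 m³ → container 3 (remaining 14 m³)
16 m³ → container 4 (remaining 14 m³)
4 m³ → container 2 (remaining 4 m³)
20 m³ → container 5 (remaining 10 m³)
7 m³ → container 5 (remaining 3 m³)
5 m³ → container 1 (remaining 8 m³)
3 m³ → container 5 (remaining 0 m³)
21 m³ → container 6 (remaining 9 m³)
8 m³ → container 1 (remaining 0 m³)
21 m³ → container 7 (remaining 9 m³)
20 m³ → container 8 (remaining 10 m³)
8 containers × 30 m³ = 240 m³; used 180 m³; unused 60 m³.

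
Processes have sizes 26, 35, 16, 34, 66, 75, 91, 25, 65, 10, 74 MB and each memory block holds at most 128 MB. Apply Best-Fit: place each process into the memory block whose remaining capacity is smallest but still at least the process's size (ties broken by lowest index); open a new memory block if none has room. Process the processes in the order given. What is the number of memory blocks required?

6 memory blocks

26 MB → memory block 1 (remaining 102 MB)
35 MB → memory block 1 (remaining 67 MB)
16 MB → memory block 1 (remaining 51 MB)
34 MB → memory block 1 (remaining 17 MB)
66 MB → memory block 2 (remaining 62 MB)
75 MB → memory block 3 (remaining 53 MB)
91 MB → memory block 4 (remaining 37 MB)
25 MB → memory block 4 (remaining 12 MB)
65 MB → memory block 5 (remaining 63 MB)
10 MB → memory block 4 (remaining 2 MB)
74 MB → memory block 6 (remaining 54 MB)
Final memory blocks: [26,35,16,34] [66] [75] [91,25,10] [65] [74].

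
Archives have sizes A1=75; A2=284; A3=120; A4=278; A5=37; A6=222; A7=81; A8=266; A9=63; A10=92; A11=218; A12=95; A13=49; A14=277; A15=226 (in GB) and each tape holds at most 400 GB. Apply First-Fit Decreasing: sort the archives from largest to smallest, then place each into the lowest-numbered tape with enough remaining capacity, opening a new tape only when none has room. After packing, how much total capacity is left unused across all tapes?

Sorted descending: 284, 278, 277, 266, 226, 222, 218, 120, 95, 92, 81, 75, 63, 49, 37.
tape 1: place 284 GB, 116 GB left
tape 2: place 278 GB, 122 GB left
tape 3: place 277 GB, 123 GB left
tape 4: place 266 GB, 134 GB left
tape 5: place 226 GB, 174 GB left
tape 6: place 222 GB, 178 GB left
tape 7: place 218 GB, 182 GB left
tape 2: place 120 GB, 2 GB left
tape 1: place 95 GB, 21 GB left
tape 3: place 92 GB, 31 GB left
tape 4: place 81 GB, 53 GB left
tape 5: place 75 GB, 99 GB left
tape 5: place 63 GB, 36 GB left
tape 4: place 49 GB, 4 GB left
tape 6: place 37 GB, 141 GB left
7 tapes × 400 GB = 2800 GB; used 2383 GB; unused 417 GB.

417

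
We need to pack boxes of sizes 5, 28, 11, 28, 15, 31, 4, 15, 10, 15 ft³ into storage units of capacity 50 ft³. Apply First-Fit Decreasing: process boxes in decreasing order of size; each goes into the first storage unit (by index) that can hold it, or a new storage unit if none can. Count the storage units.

4

Sorted descending: 31, 28, 28, 15, 15, 15, 11, 10, 5, 4.
31 ft³ → storage unit 1 (remaining 19 ft³)
28 ft³ → storage unit 2 (remaining 22 ft³)
28 ft³ → storage unit 3 (remaining 22 ft³)
15 ft³ → storage unit 1 (remaining 4 ft³)
15 ft³ → storage unit 2 (remaining 7 ft³)
15 ft³ → storage unit 3 (remaining 7 ft³)
11 ft³ → storage unit 4 (remaining 39 ft³)
10 ft³ → storage unit 4 (remaining 29 ft³)
5 ft³ → storage unit 2 (remaining 2 ft³)
4 ft³ → storage unit 1 (remaining 0 ft³)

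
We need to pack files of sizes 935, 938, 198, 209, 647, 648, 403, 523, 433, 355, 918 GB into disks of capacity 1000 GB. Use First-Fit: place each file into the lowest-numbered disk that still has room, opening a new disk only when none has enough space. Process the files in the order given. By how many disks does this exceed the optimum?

First-Fit: [935] [938] [198,209,403] [647] [648] [523,433] [355] [918] → 8 disks.
Total size 6207 GB; any packing needs at least ⌈6207/1000⌉ = 7 disks.
An optimal packing achieves that bound: [938] [935] [918] [648,209] [647,198] [523,433] [403,355] → 7 disks.
Excess: 8 − 7 = 1.

1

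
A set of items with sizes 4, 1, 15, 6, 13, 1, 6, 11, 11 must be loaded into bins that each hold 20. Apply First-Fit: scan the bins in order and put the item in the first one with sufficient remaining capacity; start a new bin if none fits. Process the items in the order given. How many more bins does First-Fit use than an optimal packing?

First-Fit: [4,1,15] [6,13,1] [6,11] [11] → 4 bins.
Total size 68; any packing needs at least ⌈68/20⌉ = 4 bins.
So 4 is already optimal.

0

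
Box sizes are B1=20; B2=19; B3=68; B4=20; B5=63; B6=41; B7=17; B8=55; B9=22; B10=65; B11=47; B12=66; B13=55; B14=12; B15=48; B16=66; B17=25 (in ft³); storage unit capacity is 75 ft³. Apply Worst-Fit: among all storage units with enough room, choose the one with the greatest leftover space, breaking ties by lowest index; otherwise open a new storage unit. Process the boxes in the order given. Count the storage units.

B1 (20 ft³) → storage unit 1 (remaining 55 ft³)
B2 (19 ft³) → storage unit 1 (remaining 36 ft³)
B3 (68 ft³) → storage unit 2 (remaining 7 ft³)
B4 (20 ft³) → storage unit 1 (remaining 16 ft³)
B5 (63 ft³) → storage unit 3 (remaining 12 ft³)
B6 (41 ft³) → storage unit 4 (remaining 34 ft³)
B7 (17 ft³) → storage unit 4 (remaining 17 ft³)
B8 (55 ft³) → storage unit 5 (remaining 20 ft³)
B9 (22 ft³) → storage unit 6 (remaining 53 ft³)
B10 (65 ft³) → storage unit 7 (remaining 10 ft³)
B11 (47 ft³) → storage unit 6 (remaining 6 ft³)
B12 (66 ft³) → storage unit 8 (remaining 9 ft³)
B13 (55 ft³) → storage unit 9 (remaining 20 ft³)
B14 (12 ft³) → storage unit 5 (remaining 8 ft³)
B15 (48 ft³) → storage unit 10 (remaining 27 ft³)
B16 (66 ft³) → storage unit 11 (remaining 9 ft³)
B17 (25 ft³) → storage unit 10 (remaining 2 ft³)

11 storage units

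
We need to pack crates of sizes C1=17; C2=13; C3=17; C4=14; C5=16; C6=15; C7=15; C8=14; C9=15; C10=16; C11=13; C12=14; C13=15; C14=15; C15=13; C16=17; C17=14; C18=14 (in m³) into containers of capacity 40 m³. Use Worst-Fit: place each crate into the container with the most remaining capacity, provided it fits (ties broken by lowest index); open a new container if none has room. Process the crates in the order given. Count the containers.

container 1: place C1 (17 m³), 23 m³ left
container 1: place C2 (13 m³), 10 m³ left
container 2: place C3 (17 m³), 23 m³ left
container 2: place C4 (14 m³), 9 m³ left
container 3: place C5 (16 m³), 24 m³ left
container 3: place C6 (15 m³), 9 m³ left
container 4: place C7 (15 m³), 25 m³ left
container 4: place C8 (14 m³), 11 m³ left
container 5: place C9 (15 m³), 25 m³ left
container 5: place C10 (16 m³), 9 m³ left
container 6: place C11 (13 m³), 27 m³ left
container 6: place C12 (14 m³), 13 m³ left
container 7: place C13 (15 m³), 25 m³ left
container 7: place C14 (15 m³), 10 m³ left
container 6: place C15 (13 m³), 0 m³ left
container 8: place C16 (17 m³), 23 m³ left
container 8: place C17 (14 m³), 9 m³ left
container 9: place C18 (14 m³), 26 m³ left
Final containers: [17,13] [17,14] [16,15] [15,14] [15,16] [13,14,13] [15,15] [17,14] [14].

9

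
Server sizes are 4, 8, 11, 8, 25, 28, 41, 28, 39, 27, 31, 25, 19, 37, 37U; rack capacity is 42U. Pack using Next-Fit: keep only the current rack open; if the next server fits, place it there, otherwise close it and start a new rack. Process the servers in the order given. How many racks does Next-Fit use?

4U → rack 1 (remaining 38U)
8U → rack 1 (remaining 30U)
11U → rack 1 (remaining 19U)
8U → rack 1 (remaining 11U)
25U → rack 2 (remaining 17U)
28U → rack 3 (remaining 14U)
41U → rack 4 (remaining 1U)
28U → rack 5 (remaining 14U)
39U → rack 6 (remaining 3U)
27U → rack 7 (remaining 15U)
31U → rack 8 (remaining 11U)
25U → rack 9 (remaining 17U)
19U → rack 10 (remaining 23U)
37U → rack 11 (remaining 5U)
37U → rack 12 (remaining 5U)

12 racks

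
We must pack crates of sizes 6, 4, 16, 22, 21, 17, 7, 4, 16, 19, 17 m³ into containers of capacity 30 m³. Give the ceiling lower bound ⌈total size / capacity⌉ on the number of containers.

5

Total size = 6 + 4 + 16 + 22 + 21 + 17 + 7 + 4 + 16 + 19 + 17 = 149 m³.
⌈149 / 30⌉ = 5.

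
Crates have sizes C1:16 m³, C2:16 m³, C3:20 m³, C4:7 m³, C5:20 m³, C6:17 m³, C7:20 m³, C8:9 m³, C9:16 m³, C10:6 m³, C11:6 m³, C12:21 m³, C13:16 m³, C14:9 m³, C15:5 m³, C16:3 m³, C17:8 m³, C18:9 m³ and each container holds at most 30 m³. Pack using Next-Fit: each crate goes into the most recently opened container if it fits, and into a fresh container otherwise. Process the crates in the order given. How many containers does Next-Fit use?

container 1: place C1 (16 m³), 14 m³ left
container 2: place C2 (16 m³), 14 m³ left
container 3: place C3 (20 m³), 10 m³ left
container 3: place C4 (7 m³), 3 m³ left
container 4: place C5 (20 m³), 10 m³ left
container 5: place C6 (17 m³), 13 m³ left
container 6: place C7 (20 m³), 10 m³ left
container 6: place C8 (9 m³), 1 m³ left
container 7: place C9 (16 m³), 14 m³ left
container 7: place C10 (6 m³), 8 m³ left
container 7: place C11 (6 m³), 2 m³ left
container 8: place C12 (21 m³), 9 m³ left
container 9: place C13 (16 m³), 14 m³ left
container 9: place C14 (9 m³), 5 m³ left
container 9: place C15 (5 m³), 0 m³ left
container 10: place C16 (3 m³), 27 m³ left
container 10: place C17 (8 m³), 19 m³ left
container 10: place C18 (9 m³), 10 m³ left

10 containers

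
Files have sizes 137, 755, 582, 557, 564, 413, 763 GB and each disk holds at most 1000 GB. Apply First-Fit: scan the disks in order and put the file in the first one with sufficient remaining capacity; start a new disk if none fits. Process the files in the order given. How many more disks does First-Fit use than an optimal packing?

0

First-Fit: [137,755] [582,413] [557] [564] [763] → 5 disks.
5 files exceed 500 GB (half the capacity), and no two of those can share a disk, so at least 5 disks are needed.
So 5 is already optimal.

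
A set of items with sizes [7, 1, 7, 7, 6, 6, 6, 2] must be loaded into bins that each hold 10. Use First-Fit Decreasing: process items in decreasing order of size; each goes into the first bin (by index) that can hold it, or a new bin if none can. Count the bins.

6

Sorted descending: 7, 7, 7, 6, 6, 6, 2, 1.
bin 1: place 7, 3 left
bin 2: place 7, 3 left
bin 3: place 7, 3 left
bin 4: place 6, 4 left
bin 5: place 6, 4 left
bin 6: place 6, 4 left
bin 1: place 2, 1 left
bin 1: place 1, 0 left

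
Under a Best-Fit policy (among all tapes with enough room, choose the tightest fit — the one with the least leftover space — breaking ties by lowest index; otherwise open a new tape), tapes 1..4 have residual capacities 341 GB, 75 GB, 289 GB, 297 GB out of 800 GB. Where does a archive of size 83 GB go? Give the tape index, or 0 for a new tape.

Tapes with room: tape 1 (341 GB), tape 3 (289 GB), tape 4 (297 GB).
Tightest fit is tape 3 with 289 GB free.

3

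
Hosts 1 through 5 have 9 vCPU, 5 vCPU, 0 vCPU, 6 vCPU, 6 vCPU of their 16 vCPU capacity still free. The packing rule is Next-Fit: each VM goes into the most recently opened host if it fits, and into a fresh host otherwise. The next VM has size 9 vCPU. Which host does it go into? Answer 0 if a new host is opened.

Next-Fit only looks at host 5, which has 6 vCPU free.
9 vCPU does not fit, so a new host is opened.

0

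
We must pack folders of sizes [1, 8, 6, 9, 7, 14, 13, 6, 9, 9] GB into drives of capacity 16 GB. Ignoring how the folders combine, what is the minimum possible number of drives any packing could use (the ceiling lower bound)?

Total size = 1 + 8 + 6 + 9 + 7 + 14 + 13 + 6 + 9 + 9 = 82 GB.
⌈82 / 16⌉ = 6.

6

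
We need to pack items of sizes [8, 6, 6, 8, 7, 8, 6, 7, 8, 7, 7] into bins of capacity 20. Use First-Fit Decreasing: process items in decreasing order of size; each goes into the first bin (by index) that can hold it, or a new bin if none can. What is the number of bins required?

Sorted descending: 8, 8, 8, 8, 7, 7, 7, 7, 6, 6, 6.
Put 8 in bin 1; 12 remain.
Put 8 in bin 1; 4 remain.
Put 8 in bin 2; 12 remain.
Put 8 in bin 2; 4 remain.
Put 7 in bin 3; 13 remain.
Put 7 in bin 3; 6 remain.
Put 7 in bin 4; 13 remain.
Put 7 in bin 4; 6 remain.
Put 6 in bin 3; 0 remain.
Put 6 in bin 4; 0 remain.
Put 6 in bin 5; 14 remain.

5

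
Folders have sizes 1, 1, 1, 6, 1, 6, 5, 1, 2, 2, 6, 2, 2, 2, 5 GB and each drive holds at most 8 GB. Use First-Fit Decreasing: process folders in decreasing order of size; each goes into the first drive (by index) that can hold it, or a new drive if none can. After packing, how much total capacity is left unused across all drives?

5

Sorted descending: 6, 6, 6, 5, 5, 2, 2, 2, 2, 2, 1, 1, 1, 1, 1.
6 GB → drive 1 (remaining 2 GB)
6 GB → drive 2 (remaining 2 GB)
6 GB → drive 3 (remaining 2 GB)
5 GB → drive 4 (remaining 3 GB)
5 GB → drive 5 (remaining 3 GB)
2 GB → drive 1 (remaining 0 GB)
2 GB → drive 2 (remaining 0 GB)
2 GB → drive 3 (remaining 0 GB)
2 GB → drive 4 (remaining 1 GB)
2 GB → drive 5 (remaining 1 GB)
1 GB → drive 4 (remaining 0 GB)
1 GB → drive 5 (remaining 0 GB)
1 GB → drive 6 (remaining 7 GB)
1 GB → drive 6 (remaining 6 GB)
1 GB → drive 6 (remaining 5 GB)
6 drives × 8 GB = 48 GB; used 43 GB; unused 5 GB.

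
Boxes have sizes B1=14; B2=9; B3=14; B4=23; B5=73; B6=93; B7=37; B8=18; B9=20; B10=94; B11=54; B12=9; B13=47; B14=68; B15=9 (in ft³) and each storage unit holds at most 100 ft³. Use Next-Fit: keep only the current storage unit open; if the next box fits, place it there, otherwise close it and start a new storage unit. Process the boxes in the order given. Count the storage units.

8 storage units

B1 (14 ft³) → storage unit 1 (remaining 86 ft³)
B2 (9 ft³) → storage unit 1 (remaining 77 ft³)
B3 (14 ft³) → storage unit 1 (remaining 63 ft³)
B4 (23 ft³) → storage unit 1 (remaining 40 ft³)
B5 (73 ft³) → storage unit 2 (remaining 27 ft³)
B6 (93 ft³) → storage unit 3 (remaining 7 ft³)
B7 (37 ft³) → storage unit 4 (remaining 63 ft³)
B8 (18 ft³) → storage unit 4 (remaining 45 ft³)
B9 (20 ft³) → storage unit 4 (remaining 25 ft³)
B10 (94 ft³) → storage unit 5 (remaining 6 ft³)
B11 (54 ft³) → storage unit 6 (remaining 46 ft³)
B12 (9 ft³) → storage unit 6 (remaining 37 ft³)
B13 (47 ft³) → storage unit 7 (remaining 53 ft³)
B14 (68 ft³) → storage unit 8 (remaining 32 ft³)
B15 (9 ft³) → storage unit 8 (remaining 23 ft³)
Final storage units: [14,9,14,23] [73] [93] [37,18,20] [94] [54,9] [47] [68,9].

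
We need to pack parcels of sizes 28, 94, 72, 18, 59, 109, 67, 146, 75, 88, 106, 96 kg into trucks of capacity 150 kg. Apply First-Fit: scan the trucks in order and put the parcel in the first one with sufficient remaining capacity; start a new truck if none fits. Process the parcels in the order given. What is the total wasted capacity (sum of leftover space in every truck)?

242

Put 28 kg in truck 1; 122 kg remain.
Put 94 kg in truck 1; 28 kg remain.
Put 72 kg in truck 2; 78 kg remain.
Put 18 kg in truck 1; 10 kg remain.
Put 59 kg in truck 2; 19 kg remain.
Put 109 kg in truck 3; 41 kg remain.
Put 67 kg in truck 4; 83 kg remain.
Put 146 kg in truck 5; 4 kg remain.
Put 75 kg in truck 4; 8 kg remain.
Put 88 kg in truck 6; 62 kg remain.
Put 106 kg in truck 7; 44 kg remain.
Put 96 kg in truck 8; 54 kg remain.
8 trucks × 150 kg = 1200 kg; used 958 kg; unused 242 kg.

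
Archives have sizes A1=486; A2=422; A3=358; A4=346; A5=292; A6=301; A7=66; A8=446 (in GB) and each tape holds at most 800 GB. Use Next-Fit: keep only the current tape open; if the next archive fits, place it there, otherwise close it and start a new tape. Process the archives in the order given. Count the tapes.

5 tapes

Put A1 (486 GB) in tape 1; 314 GB remain.
Put A2 (422 GB) in tape 2; 378 GB remain.
Put A3 (358 GB) in tape 2; 20 GB remain.
Put A4 (346 GB) in tape 3; 454 GB remain.
Put A5 (292 GB) in tape 3; 162 GB remain.
Put A6 (301 GB) in tape 4; 499 GB remain.
Put A7 (66 GB) in tape 4; 433 GB remain.
Put A8 (446 GB) in tape 5; 354 GB remain.
Final tapes: [486] [422,358] [346,292] [301,66] [446].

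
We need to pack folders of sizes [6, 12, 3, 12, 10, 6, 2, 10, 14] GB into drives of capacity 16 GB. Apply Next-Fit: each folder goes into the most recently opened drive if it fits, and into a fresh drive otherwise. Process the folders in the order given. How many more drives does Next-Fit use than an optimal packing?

1

Next-Fit: [6] [12,3] [12] [10,6] [2,10] [14] → 6 drives.
Total size 75 GB; any packing needs at least ⌈75/16⌉ = 5 drives.
An optimal packing achieves that bound: [14,2] [12,3] [12] [10,6] [10,6] → 5 drives.
Excess: 6 − 5 = 1.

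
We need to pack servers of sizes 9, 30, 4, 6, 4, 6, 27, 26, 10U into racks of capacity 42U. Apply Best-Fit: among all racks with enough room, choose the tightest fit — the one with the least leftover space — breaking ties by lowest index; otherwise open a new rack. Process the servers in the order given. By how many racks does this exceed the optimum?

1

Best-Fit: [9,30] [4,6,4,6] [27,10] [26] → 4 racks.
Total size 122U; any packing needs at least ⌈122/42⌉ = 3 racks.
An optimal packing achieves that bound: [30,10] [27,9,6] [26,6,4,4] → 3 racks.
Excess: 4 − 3 = 1.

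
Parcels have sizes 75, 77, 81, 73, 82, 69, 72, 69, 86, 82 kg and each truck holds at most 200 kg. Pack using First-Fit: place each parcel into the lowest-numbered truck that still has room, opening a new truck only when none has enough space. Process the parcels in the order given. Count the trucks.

5 trucks

Put 75 kg in truck 1; 125 kg remain.
Put 77 kg in truck 1; 48 kg remain.
Put 81 kg in truck 2; 119 kg remain.
Put 73 kg in truck 2; 46 kg remain.
Put 82 kg in truck 3; 118 kg remain.
Put 69 kg in truck 3; 49 kg remain.
Put 72 kg in truck 4; 128 kg remain.
Put 69 kg in truck 4; 59 kg remain.
Put 86 kg in truck 5; 114 kg remain.
Put 82 kg in truck 5; 32 kg remain.
Final trucks: [75,77] [81,73] [82,69] [72,69] [86,82].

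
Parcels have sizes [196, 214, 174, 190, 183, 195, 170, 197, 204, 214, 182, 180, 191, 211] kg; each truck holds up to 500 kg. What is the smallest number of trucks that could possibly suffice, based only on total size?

Total size = 196 + 214 + 174 + 190 + 183 + 195 + 170 + 197 + 204 + 214 + 182 + 180 + 191 + 211 = 2701 kg.
⌈2701 / 500⌉ = 6.

6 trucks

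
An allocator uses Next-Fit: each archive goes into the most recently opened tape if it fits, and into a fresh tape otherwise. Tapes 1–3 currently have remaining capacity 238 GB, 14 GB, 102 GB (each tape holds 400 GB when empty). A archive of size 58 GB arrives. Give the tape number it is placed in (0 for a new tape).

3

Next-Fit only looks at tape 3, which has 102 GB free.
58 GB fits there.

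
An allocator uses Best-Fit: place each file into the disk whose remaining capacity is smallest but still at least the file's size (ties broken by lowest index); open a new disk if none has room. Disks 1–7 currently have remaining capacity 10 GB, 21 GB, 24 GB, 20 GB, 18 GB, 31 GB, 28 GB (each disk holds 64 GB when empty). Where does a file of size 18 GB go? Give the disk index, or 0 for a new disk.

5

Disks with room: disk 2 (21 GB), disk 3 (24 GB), disk 4 (20 GB), disk 5 (18 GB), disk 6 (31 GB), disk 7 (28 GB).
Tightest fit is disk 5 with 18 GB free.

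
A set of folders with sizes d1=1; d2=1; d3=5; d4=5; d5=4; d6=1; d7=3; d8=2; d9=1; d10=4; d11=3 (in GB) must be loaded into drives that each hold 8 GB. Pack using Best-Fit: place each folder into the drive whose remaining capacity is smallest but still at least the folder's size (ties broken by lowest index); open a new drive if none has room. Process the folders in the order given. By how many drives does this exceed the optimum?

Best-Fit: [1,1,5,1] [5,3] [4,2,1] [4,3] → 4 drives.
Total size 30 GB; any packing needs at least ⌈30/8⌉ = 4 drives.
So 4 is already optimal.

0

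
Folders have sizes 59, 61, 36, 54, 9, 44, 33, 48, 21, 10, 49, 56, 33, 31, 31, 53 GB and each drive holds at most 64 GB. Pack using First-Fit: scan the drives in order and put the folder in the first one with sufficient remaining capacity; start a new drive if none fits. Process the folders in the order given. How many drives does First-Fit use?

12

Put 59 GB in drive 1; 5 GB remain.
Put 61 GB in drive 2; 3 GB remain.
Put 36 GB in drive 3; 28 GB remain.
Put 54 GB in drive 4; 10 GB remain.
Put 9 GB in drive 3; 19 GB remain.
Put 44 GB in drive 5; 20 GB remain.
Put 33 GB in drive 6; 31 GB remain.
Put 48 GB in drive 7; 16 GB remain.
Put 21 GB in drive 6; 10 GB remain.
Put 10 GB in drive 3; 9 GB remain.
Put 49 GB in drive 8; 15 GB remain.
Put 56 GB in drive 9; 8 GB remain.
Put 33 GB in drive 10; 31 GB remain.
Put 31 GB in drive 10; 0 GB remain.
Put 31 GB in drive 11; 33 GB remain.
Put 53 GB in drive 12; 11 GB remain.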